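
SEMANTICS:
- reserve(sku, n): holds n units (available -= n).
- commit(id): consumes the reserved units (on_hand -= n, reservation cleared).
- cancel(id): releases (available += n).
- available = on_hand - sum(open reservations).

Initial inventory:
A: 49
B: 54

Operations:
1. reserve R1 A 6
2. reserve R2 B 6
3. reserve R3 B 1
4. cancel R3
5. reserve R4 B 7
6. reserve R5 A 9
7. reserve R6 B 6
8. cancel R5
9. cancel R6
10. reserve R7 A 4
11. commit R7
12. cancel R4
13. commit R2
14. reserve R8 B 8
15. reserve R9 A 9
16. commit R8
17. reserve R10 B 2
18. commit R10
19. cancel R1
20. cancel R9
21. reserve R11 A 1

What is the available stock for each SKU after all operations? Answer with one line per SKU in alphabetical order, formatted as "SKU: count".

Step 1: reserve R1 A 6 -> on_hand[A=49 B=54] avail[A=43 B=54] open={R1}
Step 2: reserve R2 B 6 -> on_hand[A=49 B=54] avail[A=43 B=48] open={R1,R2}
Step 3: reserve R3 B 1 -> on_hand[A=49 B=54] avail[A=43 B=47] open={R1,R2,R3}
Step 4: cancel R3 -> on_hand[A=49 B=54] avail[A=43 B=48] open={R1,R2}
Step 5: reserve R4 B 7 -> on_hand[A=49 B=54] avail[A=43 B=41] open={R1,R2,R4}
Step 6: reserve R5 A 9 -> on_hand[A=49 B=54] avail[A=34 B=41] open={R1,R2,R4,R5}
Step 7: reserve R6 B 6 -> on_hand[A=49 B=54] avail[A=34 B=35] open={R1,R2,R4,R5,R6}
Step 8: cancel R5 -> on_hand[A=49 B=54] avail[A=43 B=35] open={R1,R2,R4,R6}
Step 9: cancel R6 -> on_hand[A=49 B=54] avail[A=43 B=41] open={R1,R2,R4}
Step 10: reserve R7 A 4 -> on_hand[A=49 B=54] avail[A=39 B=41] open={R1,R2,R4,R7}
Step 11: commit R7 -> on_hand[A=45 B=54] avail[A=39 B=41] open={R1,R2,R4}
Step 12: cancel R4 -> on_hand[A=45 B=54] avail[A=39 B=48] open={R1,R2}
Step 13: commit R2 -> on_hand[A=45 B=48] avail[A=39 B=48] open={R1}
Step 14: reserve R8 B 8 -> on_hand[A=45 B=48] avail[A=39 B=40] open={R1,R8}
Step 15: reserve R9 A 9 -> on_hand[A=45 B=48] avail[A=30 B=40] open={R1,R8,R9}
Step 16: commit R8 -> on_hand[A=45 B=40] avail[A=30 B=40] open={R1,R9}
Step 17: reserve R10 B 2 -> on_hand[A=45 B=40] avail[A=30 B=38] open={R1,R10,R9}
Step 18: commit R10 -> on_hand[A=45 B=38] avail[A=30 B=38] open={R1,R9}
Step 19: cancel R1 -> on_hand[A=45 B=38] avail[A=36 B=38] open={R9}
Step 20: cancel R9 -> on_hand[A=45 B=38] avail[A=45 B=38] open={}
Step 21: reserve R11 A 1 -> on_hand[A=45 B=38] avail[A=44 B=38] open={R11}

Answer: A: 44
B: 38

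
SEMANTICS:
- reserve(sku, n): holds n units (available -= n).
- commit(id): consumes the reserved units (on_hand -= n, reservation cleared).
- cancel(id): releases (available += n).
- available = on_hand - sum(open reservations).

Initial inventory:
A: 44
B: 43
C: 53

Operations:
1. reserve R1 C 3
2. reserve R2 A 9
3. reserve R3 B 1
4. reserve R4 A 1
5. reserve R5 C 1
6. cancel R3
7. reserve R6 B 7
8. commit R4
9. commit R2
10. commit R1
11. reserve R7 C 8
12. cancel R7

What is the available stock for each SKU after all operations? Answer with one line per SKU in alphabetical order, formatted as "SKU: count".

Step 1: reserve R1 C 3 -> on_hand[A=44 B=43 C=53] avail[A=44 B=43 C=50] open={R1}
Step 2: reserve R2 A 9 -> on_hand[A=44 B=43 C=53] avail[A=35 B=43 C=50] open={R1,R2}
Step 3: reserve R3 B 1 -> on_hand[A=44 B=43 C=53] avail[A=35 B=42 C=50] open={R1,R2,R3}
Step 4: reserve R4 A 1 -> on_hand[A=44 B=43 C=53] avail[A=34 B=42 C=50] open={R1,R2,R3,R4}
Step 5: reserve R5 C 1 -> on_hand[A=44 B=43 C=53] avail[A=34 B=42 C=49] open={R1,R2,R3,R4,R5}
Step 6: cancel R3 -> on_hand[A=44 B=43 C=53] avail[A=34 B=43 C=49] open={R1,R2,R4,R5}
Step 7: reserve R6 B 7 -> on_hand[A=44 B=43 C=53] avail[A=34 B=36 C=49] open={R1,R2,R4,R5,R6}
Step 8: commit R4 -> on_hand[A=43 B=43 C=53] avail[A=34 B=36 C=49] open={R1,R2,R5,R6}
Step 9: commit R2 -> on_hand[A=34 B=43 C=53] avail[A=34 B=36 C=49] open={R1,R5,R6}
Step 10: commit R1 -> on_hand[A=34 B=43 C=50] avail[A=34 B=36 C=49] open={R5,R6}
Step 11: reserve R7 C 8 -> on_hand[A=34 B=43 C=50] avail[A=34 B=36 C=41] open={R5,R6,R7}
Step 12: cancel R7 -> on_hand[A=34 B=43 C=50] avail[A=34 B=36 C=49] open={R5,R6}

Answer: A: 34
B: 36
C: 49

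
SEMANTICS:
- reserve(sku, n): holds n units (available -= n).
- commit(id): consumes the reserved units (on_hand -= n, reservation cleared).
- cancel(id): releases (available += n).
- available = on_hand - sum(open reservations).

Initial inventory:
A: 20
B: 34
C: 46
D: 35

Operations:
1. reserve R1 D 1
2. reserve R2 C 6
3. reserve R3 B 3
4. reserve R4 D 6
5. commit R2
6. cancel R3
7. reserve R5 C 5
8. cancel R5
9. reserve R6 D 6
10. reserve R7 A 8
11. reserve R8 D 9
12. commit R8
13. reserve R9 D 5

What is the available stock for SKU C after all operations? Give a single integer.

Answer: 40

Derivation:
Step 1: reserve R1 D 1 -> on_hand[A=20 B=34 C=46 D=35] avail[A=20 B=34 C=46 D=34] open={R1}
Step 2: reserve R2 C 6 -> on_hand[A=20 B=34 C=46 D=35] avail[A=20 B=34 C=40 D=34] open={R1,R2}
Step 3: reserve R3 B 3 -> on_hand[A=20 B=34 C=46 D=35] avail[A=20 B=31 C=40 D=34] open={R1,R2,R3}
Step 4: reserve R4 D 6 -> on_hand[A=20 B=34 C=46 D=35] avail[A=20 B=31 C=40 D=28] open={R1,R2,R3,R4}
Step 5: commit R2 -> on_hand[A=20 B=34 C=40 D=35] avail[A=20 B=31 C=40 D=28] open={R1,R3,R4}
Step 6: cancel R3 -> on_hand[A=20 B=34 C=40 D=35] avail[A=20 B=34 C=40 D=28] open={R1,R4}
Step 7: reserve R5 C 5 -> on_hand[A=20 B=34 C=40 D=35] avail[A=20 B=34 C=35 D=28] open={R1,R4,R5}
Step 8: cancel R5 -> on_hand[A=20 B=34 C=40 D=35] avail[A=20 B=34 C=40 D=28] open={R1,R4}
Step 9: reserve R6 D 6 -> on_hand[A=20 B=34 C=40 D=35] avail[A=20 B=34 C=40 D=22] open={R1,R4,R6}
Step 10: reserve R7 A 8 -> on_hand[A=20 B=34 C=40 D=35] avail[A=12 B=34 C=40 D=22] open={R1,R4,R6,R7}
Step 11: reserve R8 D 9 -> on_hand[A=20 B=34 C=40 D=35] avail[A=12 B=34 C=40 D=13] open={R1,R4,R6,R7,R8}
Step 12: commit R8 -> on_hand[A=20 B=34 C=40 D=26] avail[A=12 B=34 C=40 D=13] open={R1,R4,R6,R7}
Step 13: reserve R9 D 5 -> on_hand[A=20 B=34 C=40 D=26] avail[A=12 B=34 C=40 D=8] open={R1,R4,R6,R7,R9}
Final available[C] = 40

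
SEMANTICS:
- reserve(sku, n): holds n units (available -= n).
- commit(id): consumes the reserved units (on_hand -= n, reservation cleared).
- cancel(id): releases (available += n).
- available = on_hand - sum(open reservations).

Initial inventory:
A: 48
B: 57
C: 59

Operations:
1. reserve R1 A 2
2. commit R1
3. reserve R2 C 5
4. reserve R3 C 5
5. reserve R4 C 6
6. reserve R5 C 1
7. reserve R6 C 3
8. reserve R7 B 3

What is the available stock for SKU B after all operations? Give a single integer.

Answer: 54

Derivation:
Step 1: reserve R1 A 2 -> on_hand[A=48 B=57 C=59] avail[A=46 B=57 C=59] open={R1}
Step 2: commit R1 -> on_hand[A=46 B=57 C=59] avail[A=46 B=57 C=59] open={}
Step 3: reserve R2 C 5 -> on_hand[A=46 B=57 C=59] avail[A=46 B=57 C=54] open={R2}
Step 4: reserve R3 C 5 -> on_hand[A=46 B=57 C=59] avail[A=46 B=57 C=49] open={R2,R3}
Step 5: reserve R4 C 6 -> on_hand[A=46 B=57 C=59] avail[A=46 B=57 C=43] open={R2,R3,R4}
Step 6: reserve R5 C 1 -> on_hand[A=46 B=57 C=59] avail[A=46 B=57 C=42] open={R2,R3,R4,R5}
Step 7: reserve R6 C 3 -> on_hand[A=46 B=57 C=59] avail[A=46 B=57 C=39] open={R2,R3,R4,R5,R6}
Step 8: reserve R7 B 3 -> on_hand[A=46 B=57 C=59] avail[A=46 B=54 C=39] open={R2,R3,R4,R5,R6,R7}
Final available[B] = 54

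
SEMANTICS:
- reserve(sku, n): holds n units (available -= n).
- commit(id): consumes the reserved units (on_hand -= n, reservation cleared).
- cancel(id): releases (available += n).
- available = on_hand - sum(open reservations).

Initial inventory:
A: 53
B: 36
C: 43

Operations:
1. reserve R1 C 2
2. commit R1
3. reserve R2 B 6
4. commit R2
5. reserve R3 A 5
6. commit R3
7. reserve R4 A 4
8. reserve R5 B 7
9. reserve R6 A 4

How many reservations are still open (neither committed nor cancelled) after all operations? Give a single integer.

Answer: 3

Derivation:
Step 1: reserve R1 C 2 -> on_hand[A=53 B=36 C=43] avail[A=53 B=36 C=41] open={R1}
Step 2: commit R1 -> on_hand[A=53 B=36 C=41] avail[A=53 B=36 C=41] open={}
Step 3: reserve R2 B 6 -> on_hand[A=53 B=36 C=41] avail[A=53 B=30 C=41] open={R2}
Step 4: commit R2 -> on_hand[A=53 B=30 C=41] avail[A=53 B=30 C=41] open={}
Step 5: reserve R3 A 5 -> on_hand[A=53 B=30 C=41] avail[A=48 B=30 C=41] open={R3}
Step 6: commit R3 -> on_hand[A=48 B=30 C=41] avail[A=48 B=30 C=41] open={}
Step 7: reserve R4 A 4 -> on_hand[A=48 B=30 C=41] avail[A=44 B=30 C=41] open={R4}
Step 8: reserve R5 B 7 -> on_hand[A=48 B=30 C=41] avail[A=44 B=23 C=41] open={R4,R5}
Step 9: reserve R6 A 4 -> on_hand[A=48 B=30 C=41] avail[A=40 B=23 C=41] open={R4,R5,R6}
Open reservations: ['R4', 'R5', 'R6'] -> 3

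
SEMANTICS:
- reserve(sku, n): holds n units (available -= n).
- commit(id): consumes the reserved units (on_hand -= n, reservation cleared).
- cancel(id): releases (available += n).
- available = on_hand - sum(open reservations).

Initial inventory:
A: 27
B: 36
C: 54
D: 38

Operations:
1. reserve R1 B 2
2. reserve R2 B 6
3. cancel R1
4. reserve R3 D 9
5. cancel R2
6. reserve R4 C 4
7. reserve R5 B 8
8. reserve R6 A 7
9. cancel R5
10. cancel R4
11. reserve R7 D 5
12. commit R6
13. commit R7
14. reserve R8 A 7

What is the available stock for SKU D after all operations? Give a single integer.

Step 1: reserve R1 B 2 -> on_hand[A=27 B=36 C=54 D=38] avail[A=27 B=34 C=54 D=38] open={R1}
Step 2: reserve R2 B 6 -> on_hand[A=27 B=36 C=54 D=38] avail[A=27 B=28 C=54 D=38] open={R1,R2}
Step 3: cancel R1 -> on_hand[A=27 B=36 C=54 D=38] avail[A=27 B=30 C=54 D=38] open={R2}
Step 4: reserve R3 D 9 -> on_hand[A=27 B=36 C=54 D=38] avail[A=27 B=30 C=54 D=29] open={R2,R3}
Step 5: cancel R2 -> on_hand[A=27 B=36 C=54 D=38] avail[A=27 B=36 C=54 D=29] open={R3}
Step 6: reserve R4 C 4 -> on_hand[A=27 B=36 C=54 D=38] avail[A=27 B=36 C=50 D=29] open={R3,R4}
Step 7: reserve R5 B 8 -> on_hand[A=27 B=36 C=54 D=38] avail[A=27 B=28 C=50 D=29] open={R3,R4,R5}
Step 8: reserve R6 A 7 -> on_hand[A=27 B=36 C=54 D=38] avail[A=20 B=28 C=50 D=29] open={R3,R4,R5,R6}
Step 9: cancel R5 -> on_hand[A=27 B=36 C=54 D=38] avail[A=20 B=36 C=50 D=29] open={R3,R4,R6}
Step 10: cancel R4 -> on_hand[A=27 B=36 C=54 D=38] avail[A=20 B=36 C=54 D=29] open={R3,R6}
Step 11: reserve R7 D 5 -> on_hand[A=27 B=36 C=54 D=38] avail[A=20 B=36 C=54 D=24] open={R3,R6,R7}
Step 12: commit R6 -> on_hand[A=20 B=36 C=54 D=38] avail[A=20 B=36 C=54 D=24] open={R3,R7}
Step 13: commit R7 -> on_hand[A=20 B=36 C=54 D=33] avail[A=20 B=36 C=54 D=24] open={R3}
Step 14: reserve R8 A 7 -> on_hand[A=20 B=36 C=54 D=33] avail[A=13 B=36 C=54 D=24] open={R3,R8}
Final available[D] = 24

Answer: 24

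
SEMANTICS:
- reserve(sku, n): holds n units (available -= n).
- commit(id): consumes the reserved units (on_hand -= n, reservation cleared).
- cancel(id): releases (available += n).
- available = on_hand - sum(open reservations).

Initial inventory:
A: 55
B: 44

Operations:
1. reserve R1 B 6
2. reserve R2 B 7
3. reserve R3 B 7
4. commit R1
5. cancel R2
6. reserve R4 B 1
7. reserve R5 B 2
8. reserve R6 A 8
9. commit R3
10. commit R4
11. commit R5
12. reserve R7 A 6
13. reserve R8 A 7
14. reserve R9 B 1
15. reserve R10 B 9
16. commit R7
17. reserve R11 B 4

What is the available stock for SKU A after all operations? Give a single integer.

Answer: 34

Derivation:
Step 1: reserve R1 B 6 -> on_hand[A=55 B=44] avail[A=55 B=38] open={R1}
Step 2: reserve R2 B 7 -> on_hand[A=55 B=44] avail[A=55 B=31] open={R1,R2}
Step 3: reserve R3 B 7 -> on_hand[A=55 B=44] avail[A=55 B=24] open={R1,R2,R3}
Step 4: commit R1 -> on_hand[A=55 B=38] avail[A=55 B=24] open={R2,R3}
Step 5: cancel R2 -> on_hand[A=55 B=38] avail[A=55 B=31] open={R3}
Step 6: reserve R4 B 1 -> on_hand[A=55 B=38] avail[A=55 B=30] open={R3,R4}
Step 7: reserve R5 B 2 -> on_hand[A=55 B=38] avail[A=55 B=28] open={R3,R4,R5}
Step 8: reserve R6 A 8 -> on_hand[A=55 B=38] avail[A=47 B=28] open={R3,R4,R5,R6}
Step 9: commit R3 -> on_hand[A=55 B=31] avail[A=47 B=28] open={R4,R5,R6}
Step 10: commit R4 -> on_hand[A=55 B=30] avail[A=47 B=28] open={R5,R6}
Step 11: commit R5 -> on_hand[A=55 B=28] avail[A=47 B=28] open={R6}
Step 12: reserve R7 A 6 -> on_hand[A=55 B=28] avail[A=41 B=28] open={R6,R7}
Step 13: reserve R8 A 7 -> on_hand[A=55 B=28] avail[A=34 B=28] open={R6,R7,R8}
Step 14: reserve R9 B 1 -> on_hand[A=55 B=28] avail[A=34 B=27] open={R6,R7,R8,R9}
Step 15: reserve R10 B 9 -> on_hand[A=55 B=28] avail[A=34 B=18] open={R10,R6,R7,R8,R9}
Step 16: commit R7 -> on_hand[A=49 B=28] avail[A=34 B=18] open={R10,R6,R8,R9}
Step 17: reserve R11 B 4 -> on_hand[A=49 B=28] avail[A=34 B=14] open={R10,R11,R6,R8,R9}
Final available[A] = 34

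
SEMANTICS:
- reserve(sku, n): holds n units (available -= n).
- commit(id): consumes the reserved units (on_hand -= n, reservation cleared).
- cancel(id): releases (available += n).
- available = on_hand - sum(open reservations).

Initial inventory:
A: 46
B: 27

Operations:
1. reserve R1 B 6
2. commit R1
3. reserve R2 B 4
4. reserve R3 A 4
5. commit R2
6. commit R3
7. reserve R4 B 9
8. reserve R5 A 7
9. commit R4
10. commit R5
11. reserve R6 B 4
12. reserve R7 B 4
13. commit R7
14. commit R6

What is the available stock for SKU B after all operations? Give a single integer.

Step 1: reserve R1 B 6 -> on_hand[A=46 B=27] avail[A=46 B=21] open={R1}
Step 2: commit R1 -> on_hand[A=46 B=21] avail[A=46 B=21] open={}
Step 3: reserve R2 B 4 -> on_hand[A=46 B=21] avail[A=46 B=17] open={R2}
Step 4: reserve R3 A 4 -> on_hand[A=46 B=21] avail[A=42 B=17] open={R2,R3}
Step 5: commit R2 -> on_hand[A=46 B=17] avail[A=42 B=17] open={R3}
Step 6: commit R3 -> on_hand[A=42 B=17] avail[A=42 B=17] open={}
Step 7: reserve R4 B 9 -> on_hand[A=42 B=17] avail[A=42 B=8] open={R4}
Step 8: reserve R5 A 7 -> on_hand[A=42 B=17] avail[A=35 B=8] open={R4,R5}
Step 9: commit R4 -> on_hand[A=42 B=8] avail[A=35 B=8] open={R5}
Step 10: commit R5 -> on_hand[A=35 B=8] avail[A=35 B=8] open={}
Step 11: reserve R6 B 4 -> on_hand[A=35 B=8] avail[A=35 B=4] open={R6}
Step 12: reserve R7 B 4 -> on_hand[A=35 B=8] avail[A=35 B=0] open={R6,R7}
Step 13: commit R7 -> on_hand[A=35 B=4] avail[A=35 B=0] open={R6}
Step 14: commit R6 -> on_hand[A=35 B=0] avail[A=35 B=0] open={}
Final available[B] = 0

Answer: 0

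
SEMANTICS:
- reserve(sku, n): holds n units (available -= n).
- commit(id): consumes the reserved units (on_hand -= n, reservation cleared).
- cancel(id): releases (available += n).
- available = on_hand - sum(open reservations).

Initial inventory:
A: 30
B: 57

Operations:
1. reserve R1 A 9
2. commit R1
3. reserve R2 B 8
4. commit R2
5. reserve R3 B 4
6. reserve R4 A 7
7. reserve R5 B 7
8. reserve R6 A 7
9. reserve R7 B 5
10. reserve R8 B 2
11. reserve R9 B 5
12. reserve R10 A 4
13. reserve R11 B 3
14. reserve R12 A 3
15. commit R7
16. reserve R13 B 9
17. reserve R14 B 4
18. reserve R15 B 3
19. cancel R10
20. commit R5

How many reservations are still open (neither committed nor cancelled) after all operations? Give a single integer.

Step 1: reserve R1 A 9 -> on_hand[A=30 B=57] avail[A=21 B=57] open={R1}
Step 2: commit R1 -> on_hand[A=21 B=57] avail[A=21 B=57] open={}
Step 3: reserve R2 B 8 -> on_hand[A=21 B=57] avail[A=21 B=49] open={R2}
Step 4: commit R2 -> on_hand[A=21 B=49] avail[A=21 B=49] open={}
Step 5: reserve R3 B 4 -> on_hand[A=21 B=49] avail[A=21 B=45] open={R3}
Step 6: reserve R4 A 7 -> on_hand[A=21 B=49] avail[A=14 B=45] open={R3,R4}
Step 7: reserve R5 B 7 -> on_hand[A=21 B=49] avail[A=14 B=38] open={R3,R4,R5}
Step 8: reserve R6 A 7 -> on_hand[A=21 B=49] avail[A=7 B=38] open={R3,R4,R5,R6}
Step 9: reserve R7 B 5 -> on_hand[A=21 B=49] avail[A=7 B=33] open={R3,R4,R5,R6,R7}
Step 10: reserve R8 B 2 -> on_hand[A=21 B=49] avail[A=7 B=31] open={R3,R4,R5,R6,R7,R8}
Step 11: reserve R9 B 5 -> on_hand[A=21 B=49] avail[A=7 B=26] open={R3,R4,R5,R6,R7,R8,R9}
Step 12: reserve R10 A 4 -> on_hand[A=21 B=49] avail[A=3 B=26] open={R10,R3,R4,R5,R6,R7,R8,R9}
Step 13: reserve R11 B 3 -> on_hand[A=21 B=49] avail[A=3 B=23] open={R10,R11,R3,R4,R5,R6,R7,R8,R9}
Step 14: reserve R12 A 3 -> on_hand[A=21 B=49] avail[A=0 B=23] open={R10,R11,R12,R3,R4,R5,R6,R7,R8,R9}
Step 15: commit R7 -> on_hand[A=21 B=44] avail[A=0 B=23] open={R10,R11,R12,R3,R4,R5,R6,R8,R9}
Step 16: reserve R13 B 9 -> on_hand[A=21 B=44] avail[A=0 B=14] open={R10,R11,R12,R13,R3,R4,R5,R6,R8,R9}
Step 17: reserve R14 B 4 -> on_hand[A=21 B=44] avail[A=0 B=10] open={R10,R11,R12,R13,R14,R3,R4,R5,R6,R8,R9}
Step 18: reserve R15 B 3 -> on_hand[A=21 B=44] avail[A=0 B=7] open={R10,R11,R12,R13,R14,R15,R3,R4,R5,R6,R8,R9}
Step 19: cancel R10 -> on_hand[A=21 B=44] avail[A=4 B=7] open={R11,R12,R13,R14,R15,R3,R4,R5,R6,R8,R9}
Step 20: commit R5 -> on_hand[A=21 B=37] avail[A=4 B=7] open={R11,R12,R13,R14,R15,R3,R4,R6,R8,R9}
Open reservations: ['R11', 'R12', 'R13', 'R14', 'R15', 'R3', 'R4', 'R6', 'R8', 'R9'] -> 10

Answer: 10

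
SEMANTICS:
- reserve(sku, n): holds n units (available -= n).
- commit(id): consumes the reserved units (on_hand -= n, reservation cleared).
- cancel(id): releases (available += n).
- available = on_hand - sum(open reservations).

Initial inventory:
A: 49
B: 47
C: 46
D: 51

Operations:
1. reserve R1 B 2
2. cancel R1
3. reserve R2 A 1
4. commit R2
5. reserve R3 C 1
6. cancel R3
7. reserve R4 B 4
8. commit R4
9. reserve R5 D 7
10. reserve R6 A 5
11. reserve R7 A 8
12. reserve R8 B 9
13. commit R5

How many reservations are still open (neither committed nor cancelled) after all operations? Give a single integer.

Step 1: reserve R1 B 2 -> on_hand[A=49 B=47 C=46 D=51] avail[A=49 B=45 C=46 D=51] open={R1}
Step 2: cancel R1 -> on_hand[A=49 B=47 C=46 D=51] avail[A=49 B=47 C=46 D=51] open={}
Step 3: reserve R2 A 1 -> on_hand[A=49 B=47 C=46 D=51] avail[A=48 B=47 C=46 D=51] open={R2}
Step 4: commit R2 -> on_hand[A=48 B=47 C=46 D=51] avail[A=48 B=47 C=46 D=51] open={}
Step 5: reserve R3 C 1 -> on_hand[A=48 B=47 C=46 D=51] avail[A=48 B=47 C=45 D=51] open={R3}
Step 6: cancel R3 -> on_hand[A=48 B=47 C=46 D=51] avail[A=48 B=47 C=46 D=51] open={}
Step 7: reserve R4 B 4 -> on_hand[A=48 B=47 C=46 D=51] avail[A=48 B=43 C=46 D=51] open={R4}
Step 8: commit R4 -> on_hand[A=48 B=43 C=46 D=51] avail[A=48 B=43 C=46 D=51] open={}
Step 9: reserve R5 D 7 -> on_hand[A=48 B=43 C=46 D=51] avail[A=48 B=43 C=46 D=44] open={R5}
Step 10: reserve R6 A 5 -> on_hand[A=48 B=43 C=46 D=51] avail[A=43 B=43 C=46 D=44] open={R5,R6}
Step 11: reserve R7 A 8 -> on_hand[A=48 B=43 C=46 D=51] avail[A=35 B=43 C=46 D=44] open={R5,R6,R7}
Step 12: reserve R8 B 9 -> on_hand[A=48 B=43 C=46 D=51] avail[A=35 B=34 C=46 D=44] open={R5,R6,R7,R8}
Step 13: commit R5 -> on_hand[A=48 B=43 C=46 D=44] avail[A=35 B=34 C=46 D=44] open={R6,R7,R8}
Open reservations: ['R6', 'R7', 'R8'] -> 3

Answer: 3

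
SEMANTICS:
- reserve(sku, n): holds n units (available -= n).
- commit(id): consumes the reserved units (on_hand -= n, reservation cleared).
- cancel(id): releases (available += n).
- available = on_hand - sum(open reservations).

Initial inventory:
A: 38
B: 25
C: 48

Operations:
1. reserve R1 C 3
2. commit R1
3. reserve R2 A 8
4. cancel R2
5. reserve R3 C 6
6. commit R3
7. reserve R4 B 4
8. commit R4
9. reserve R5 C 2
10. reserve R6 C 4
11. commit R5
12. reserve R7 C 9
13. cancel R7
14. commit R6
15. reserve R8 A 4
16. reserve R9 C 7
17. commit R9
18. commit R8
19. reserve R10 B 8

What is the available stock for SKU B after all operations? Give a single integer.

Answer: 13

Derivation:
Step 1: reserve R1 C 3 -> on_hand[A=38 B=25 C=48] avail[A=38 B=25 C=45] open={R1}
Step 2: commit R1 -> on_hand[A=38 B=25 C=45] avail[A=38 B=25 C=45] open={}
Step 3: reserve R2 A 8 -> on_hand[A=38 B=25 C=45] avail[A=30 B=25 C=45] open={R2}
Step 4: cancel R2 -> on_hand[A=38 B=25 C=45] avail[A=38 B=25 C=45] open={}
Step 5: reserve R3 C 6 -> on_hand[A=38 B=25 C=45] avail[A=38 B=25 C=39] open={R3}
Step 6: commit R3 -> on_hand[A=38 B=25 C=39] avail[A=38 B=25 C=39] open={}
Step 7: reserve R4 B 4 -> on_hand[A=38 B=25 C=39] avail[A=38 B=21 C=39] open={R4}
Step 8: commit R4 -> on_hand[A=38 B=21 C=39] avail[A=38 B=21 C=39] open={}
Step 9: reserve R5 C 2 -> on_hand[A=38 B=21 C=39] avail[A=38 B=21 C=37] open={R5}
Step 10: reserve R6 C 4 -> on_hand[A=38 B=21 C=39] avail[A=38 B=21 C=33] open={R5,R6}
Step 11: commit R5 -> on_hand[A=38 B=21 C=37] avail[A=38 B=21 C=33] open={R6}
Step 12: reserve R7 C 9 -> on_hand[A=38 B=21 C=37] avail[A=38 B=21 C=24] open={R6,R7}
Step 13: cancel R7 -> on_hand[A=38 B=21 C=37] avail[A=38 B=21 C=33] open={R6}
Step 14: commit R6 -> on_hand[A=38 B=21 C=33] avail[A=38 B=21 C=33] open={}
Step 15: reserve R8 A 4 -> on_hand[A=38 B=21 C=33] avail[A=34 B=21 C=33] open={R8}
Step 16: reserve R9 C 7 -> on_hand[A=38 B=21 C=33] avail[A=34 B=21 C=26] open={R8,R9}
Step 17: commit R9 -> on_hand[A=38 B=21 C=26] avail[A=34 B=21 C=26] open={R8}
Step 18: commit R8 -> on_hand[A=34 B=21 C=26] avail[A=34 B=21 C=26] open={}
Step 19: reserve R10 B 8 -> on_hand[A=34 B=21 C=26] avail[A=34 B=13 C=26] open={R10}
Final available[B] = 13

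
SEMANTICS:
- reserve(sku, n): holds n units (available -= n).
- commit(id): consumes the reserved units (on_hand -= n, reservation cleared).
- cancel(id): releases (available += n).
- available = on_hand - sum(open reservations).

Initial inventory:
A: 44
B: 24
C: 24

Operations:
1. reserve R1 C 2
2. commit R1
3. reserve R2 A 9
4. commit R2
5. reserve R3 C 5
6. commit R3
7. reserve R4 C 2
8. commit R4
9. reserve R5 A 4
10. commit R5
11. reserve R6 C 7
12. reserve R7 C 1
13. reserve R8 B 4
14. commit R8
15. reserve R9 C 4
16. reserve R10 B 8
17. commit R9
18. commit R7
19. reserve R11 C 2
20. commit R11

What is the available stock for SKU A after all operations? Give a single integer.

Answer: 31

Derivation:
Step 1: reserve R1 C 2 -> on_hand[A=44 B=24 C=24] avail[A=44 B=24 C=22] open={R1}
Step 2: commit R1 -> on_hand[A=44 B=24 C=22] avail[A=44 B=24 C=22] open={}
Step 3: reserve R2 A 9 -> on_hand[A=44 B=24 C=22] avail[A=35 B=24 C=22] open={R2}
Step 4: commit R2 -> on_hand[A=35 B=24 C=22] avail[A=35 B=24 C=22] open={}
Step 5: reserve R3 C 5 -> on_hand[A=35 B=24 C=22] avail[A=35 B=24 C=17] open={R3}
Step 6: commit R3 -> on_hand[A=35 B=24 C=17] avail[A=35 B=24 C=17] open={}
Step 7: reserve R4 C 2 -> on_hand[A=35 B=24 C=17] avail[A=35 B=24 C=15] open={R4}
Step 8: commit R4 -> on_hand[A=35 B=24 C=15] avail[A=35 B=24 C=15] open={}
Step 9: reserve R5 A 4 -> on_hand[A=35 B=24 C=15] avail[A=31 B=24 C=15] open={R5}
Step 10: commit R5 -> on_hand[A=31 B=24 C=15] avail[A=31 B=24 C=15] open={}
Step 11: reserve R6 C 7 -> on_hand[A=31 B=24 C=15] avail[A=31 B=24 C=8] open={R6}
Step 12: reserve R7 C 1 -> on_hand[A=31 B=24 C=15] avail[A=31 B=24 C=7] open={R6,R7}
Step 13: reserve R8 B 4 -> on_hand[A=31 B=24 C=15] avail[A=31 B=20 C=7] open={R6,R7,R8}
Step 14: commit R8 -> on_hand[A=31 B=20 C=15] avail[A=31 B=20 C=7] open={R6,R7}
Step 15: reserve R9 C 4 -> on_hand[A=31 B=20 C=15] avail[A=31 B=20 C=3] open={R6,R7,R9}
Step 16: reserve R10 B 8 -> on_hand[A=31 B=20 C=15] avail[A=31 B=12 C=3] open={R10,R6,R7,R9}
Step 17: commit R9 -> on_hand[A=31 B=20 C=11] avail[A=31 B=12 C=3] open={R10,R6,R7}
Step 18: commit R7 -> on_hand[A=31 B=20 C=10] avail[A=31 B=12 C=3] open={R10,R6}
Step 19: reserve R11 C 2 -> on_hand[A=31 B=20 C=10] avail[A=31 B=12 C=1] open={R10,R11,R6}
Step 20: commit R11 -> on_hand[A=31 B=20 C=8] avail[A=31 B=12 C=1] open={R10,R6}
Final available[A] = 31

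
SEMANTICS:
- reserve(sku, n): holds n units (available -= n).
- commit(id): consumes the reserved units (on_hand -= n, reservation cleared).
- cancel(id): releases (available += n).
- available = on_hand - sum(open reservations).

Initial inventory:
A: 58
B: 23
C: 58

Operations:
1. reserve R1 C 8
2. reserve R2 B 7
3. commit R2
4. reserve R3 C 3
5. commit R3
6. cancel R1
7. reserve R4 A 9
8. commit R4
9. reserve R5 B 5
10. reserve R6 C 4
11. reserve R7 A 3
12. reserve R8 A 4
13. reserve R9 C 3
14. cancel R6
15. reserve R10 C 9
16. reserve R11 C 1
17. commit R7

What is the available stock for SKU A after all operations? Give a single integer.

Answer: 42

Derivation:
Step 1: reserve R1 C 8 -> on_hand[A=58 B=23 C=58] avail[A=58 B=23 C=50] open={R1}
Step 2: reserve R2 B 7 -> on_hand[A=58 B=23 C=58] avail[A=58 B=16 C=50] open={R1,R2}
Step 3: commit R2 -> on_hand[A=58 B=16 C=58] avail[A=58 B=16 C=50] open={R1}
Step 4: reserve R3 C 3 -> on_hand[A=58 B=16 C=58] avail[A=58 B=16 C=47] open={R1,R3}
Step 5: commit R3 -> on_hand[A=58 B=16 C=55] avail[A=58 B=16 C=47] open={R1}
Step 6: cancel R1 -> on_hand[A=58 B=16 C=55] avail[A=58 B=16 C=55] open={}
Step 7: reserve R4 A 9 -> on_hand[A=58 B=16 C=55] avail[A=49 B=16 C=55] open={R4}
Step 8: commit R4 -> on_hand[A=49 B=16 C=55] avail[A=49 B=16 C=55] open={}
Step 9: reserve R5 B 5 -> on_hand[A=49 B=16 C=55] avail[A=49 B=11 C=55] open={R5}
Step 10: reserve R6 C 4 -> on_hand[A=49 B=16 C=55] avail[A=49 B=11 C=51] open={R5,R6}
Step 11: reserve R7 A 3 -> on_hand[A=49 B=16 C=55] avail[A=46 B=11 C=51] open={R5,R6,R7}
Step 12: reserve R8 A 4 -> on_hand[A=49 B=16 C=55] avail[A=42 B=11 C=51] open={R5,R6,R7,R8}
Step 13: reserve R9 C 3 -> on_hand[A=49 B=16 C=55] avail[A=42 B=11 C=48] open={R5,R6,R7,R8,R9}
Step 14: cancel R6 -> on_hand[A=49 B=16 C=55] avail[A=42 B=11 C=52] open={R5,R7,R8,R9}
Step 15: reserve R10 C 9 -> on_hand[A=49 B=16 C=55] avail[A=42 B=11 C=43] open={R10,R5,R7,R8,R9}
Step 16: reserve R11 C 1 -> on_hand[A=49 B=16 C=55] avail[A=42 B=11 C=42] open={R10,R11,R5,R7,R8,R9}
Step 17: commit R7 -> on_hand[A=46 B=16 C=55] avail[A=42 B=11 C=42] open={R10,R11,R5,R8,R9}
Final available[A] = 42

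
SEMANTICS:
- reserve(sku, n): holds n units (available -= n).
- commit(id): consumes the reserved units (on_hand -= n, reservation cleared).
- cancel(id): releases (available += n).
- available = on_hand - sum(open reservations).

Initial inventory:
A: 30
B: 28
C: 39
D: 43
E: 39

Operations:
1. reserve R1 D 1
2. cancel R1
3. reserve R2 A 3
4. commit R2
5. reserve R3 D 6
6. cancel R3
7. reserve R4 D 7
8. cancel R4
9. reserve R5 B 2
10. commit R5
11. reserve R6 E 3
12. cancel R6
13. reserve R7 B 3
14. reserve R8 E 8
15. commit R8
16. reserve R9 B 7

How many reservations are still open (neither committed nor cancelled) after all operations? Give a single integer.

Step 1: reserve R1 D 1 -> on_hand[A=30 B=28 C=39 D=43 E=39] avail[A=30 B=28 C=39 D=42 E=39] open={R1}
Step 2: cancel R1 -> on_hand[A=30 B=28 C=39 D=43 E=39] avail[A=30 B=28 C=39 D=43 E=39] open={}
Step 3: reserve R2 A 3 -> on_hand[A=30 B=28 C=39 D=43 E=39] avail[A=27 B=28 C=39 D=43 E=39] open={R2}
Step 4: commit R2 -> on_hand[A=27 B=28 C=39 D=43 E=39] avail[A=27 B=28 C=39 D=43 E=39] open={}
Step 5: reserve R3 D 6 -> on_hand[A=27 B=28 C=39 D=43 E=39] avail[A=27 B=28 C=39 D=37 E=39] open={R3}
Step 6: cancel R3 -> on_hand[A=27 B=28 C=39 D=43 E=39] avail[A=27 B=28 C=39 D=43 E=39] open={}
Step 7: reserve R4 D 7 -> on_hand[A=27 B=28 C=39 D=43 E=39] avail[A=27 B=28 C=39 D=36 E=39] open={R4}
Step 8: cancel R4 -> on_hand[A=27 B=28 C=39 D=43 E=39] avail[A=27 B=28 C=39 D=43 E=39] open={}
Step 9: reserve R5 B 2 -> on_hand[A=27 B=28 C=39 D=43 E=39] avail[A=27 B=26 C=39 D=43 E=39] open={R5}
Step 10: commit R5 -> on_hand[A=27 B=26 C=39 D=43 E=39] avail[A=27 B=26 C=39 D=43 E=39] open={}
Step 11: reserve R6 E 3 -> on_hand[A=27 B=26 C=39 D=43 E=39] avail[A=27 B=26 C=39 D=43 E=36] open={R6}
Step 12: cancel R6 -> on_hand[A=27 B=26 C=39 D=43 E=39] avail[A=27 B=26 C=39 D=43 E=39] open={}
Step 13: reserve R7 B 3 -> on_hand[A=27 B=26 C=39 D=43 E=39] avail[A=27 B=23 C=39 D=43 E=39] open={R7}
Step 14: reserve R8 E 8 -> on_hand[A=27 B=26 C=39 D=43 E=39] avail[A=27 B=23 C=39 D=43 E=31] open={R7,R8}
Step 15: commit R8 -> on_hand[A=27 B=26 C=39 D=43 E=31] avail[A=27 B=23 C=39 D=43 E=31] open={R7}
Step 16: reserve R9 B 7 -> on_hand[A=27 B=26 C=39 D=43 E=31] avail[A=27 B=16 C=39 D=43 E=31] open={R7,R9}
Open reservations: ['R7', 'R9'] -> 2

Answer: 2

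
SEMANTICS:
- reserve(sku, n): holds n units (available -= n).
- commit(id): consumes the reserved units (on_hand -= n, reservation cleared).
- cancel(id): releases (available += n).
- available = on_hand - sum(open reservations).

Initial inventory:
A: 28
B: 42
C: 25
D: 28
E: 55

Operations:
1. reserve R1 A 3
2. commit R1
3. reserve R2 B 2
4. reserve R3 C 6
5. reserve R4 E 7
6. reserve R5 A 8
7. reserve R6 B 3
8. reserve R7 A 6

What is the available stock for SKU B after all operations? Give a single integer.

Answer: 37

Derivation:
Step 1: reserve R1 A 3 -> on_hand[A=28 B=42 C=25 D=28 E=55] avail[A=25 B=42 C=25 D=28 E=55] open={R1}
Step 2: commit R1 -> on_hand[A=25 B=42 C=25 D=28 E=55] avail[A=25 B=42 C=25 D=28 E=55] open={}
Step 3: reserve R2 B 2 -> on_hand[A=25 B=42 C=25 D=28 E=55] avail[A=25 B=40 C=25 D=28 E=55] open={R2}
Step 4: reserve R3 C 6 -> on_hand[A=25 B=42 C=25 D=28 E=55] avail[A=25 B=40 C=19 D=28 E=55] open={R2,R3}
Step 5: reserve R4 E 7 -> on_hand[A=25 B=42 C=25 D=28 E=55] avail[A=25 B=40 C=19 D=28 E=48] open={R2,R3,R4}
Step 6: reserve R5 A 8 -> on_hand[A=25 B=42 C=25 D=28 E=55] avail[A=17 B=40 C=19 D=28 E=48] open={R2,R3,R4,R5}
Step 7: reserve R6 B 3 -> on_hand[A=25 B=42 C=25 D=28 E=55] avail[A=17 B=37 C=19 D=28 E=48] open={R2,R3,R4,R5,R6}
Step 8: reserve R7 A 6 -> on_hand[A=25 B=42 C=25 D=28 E=55] avail[A=11 B=37 C=19 D=28 E=48] open={R2,R3,R4,R5,R6,R7}
Final available[B] = 37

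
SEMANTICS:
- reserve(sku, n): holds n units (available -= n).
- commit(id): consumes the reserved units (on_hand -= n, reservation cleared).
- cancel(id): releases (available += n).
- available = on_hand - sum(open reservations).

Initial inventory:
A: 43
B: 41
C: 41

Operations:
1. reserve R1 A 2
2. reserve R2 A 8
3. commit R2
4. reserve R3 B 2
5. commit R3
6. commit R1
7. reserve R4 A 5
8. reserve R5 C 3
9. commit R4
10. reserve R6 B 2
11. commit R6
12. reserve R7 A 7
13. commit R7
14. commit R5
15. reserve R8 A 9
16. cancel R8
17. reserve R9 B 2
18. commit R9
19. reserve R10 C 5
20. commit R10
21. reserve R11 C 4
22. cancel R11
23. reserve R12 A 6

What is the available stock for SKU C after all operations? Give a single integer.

Step 1: reserve R1 A 2 -> on_hand[A=43 B=41 C=41] avail[A=41 B=41 C=41] open={R1}
Step 2: reserve R2 A 8 -> on_hand[A=43 B=41 C=41] avail[A=33 B=41 C=41] open={R1,R2}
Step 3: commit R2 -> on_hand[A=35 B=41 C=41] avail[A=33 B=41 C=41] open={R1}
Step 4: reserve R3 B 2 -> on_hand[A=35 B=41 C=41] avail[A=33 B=39 C=41] open={R1,R3}
Step 5: commit R3 -> on_hand[A=35 B=39 C=41] avail[A=33 B=39 C=41] open={R1}
Step 6: commit R1 -> on_hand[A=33 B=39 C=41] avail[A=33 B=39 C=41] open={}
Step 7: reserve R4 A 5 -> on_hand[A=33 B=39 C=41] avail[A=28 B=39 C=41] open={R4}
Step 8: reserve R5 C 3 -> on_hand[A=33 B=39 C=41] avail[A=28 B=39 C=38] open={R4,R5}
Step 9: commit R4 -> on_hand[A=28 B=39 C=41] avail[A=28 B=39 C=38] open={R5}
Step 10: reserve R6 B 2 -> on_hand[A=28 B=39 C=41] avail[A=28 B=37 C=38] open={R5,R6}
Step 11: commit R6 -> on_hand[A=28 B=37 C=41] avail[A=28 B=37 C=38] open={R5}
Step 12: reserve R7 A 7 -> on_hand[A=28 B=37 C=41] avail[A=21 B=37 C=38] open={R5,R7}
Step 13: commit R7 -> on_hand[A=21 B=37 C=41] avail[A=21 B=37 C=38] open={R5}
Step 14: commit R5 -> on_hand[A=21 B=37 C=38] avail[A=21 B=37 C=38] open={}
Step 15: reserve R8 A 9 -> on_hand[A=21 B=37 C=38] avail[A=12 B=37 C=38] open={R8}
Step 16: cancel R8 -> on_hand[A=21 B=37 C=38] avail[A=21 B=37 C=38] open={}
Step 17: reserve R9 B 2 -> on_hand[A=21 B=37 C=38] avail[A=21 B=35 C=38] open={R9}
Step 18: commit R9 -> on_hand[A=21 B=35 C=38] avail[A=21 B=35 C=38] open={}
Step 19: reserve R10 C 5 -> on_hand[A=21 B=35 C=38] avail[A=21 B=35 C=33] open={R10}
Step 20: commit R10 -> on_hand[A=21 B=35 C=33] avail[A=21 B=35 C=33] open={}
Step 21: reserve R11 C 4 -> on_hand[A=21 B=35 C=33] avail[A=21 B=35 C=29] open={R11}
Step 22: cancel R11 -> on_hand[A=21 B=35 C=33] avail[A=21 B=35 C=33] open={}
Step 23: reserve R12 A 6 -> on_hand[A=21 B=35 C=33] avail[A=15 B=35 C=33] open={R12}
Final available[C] = 33

Answer: 33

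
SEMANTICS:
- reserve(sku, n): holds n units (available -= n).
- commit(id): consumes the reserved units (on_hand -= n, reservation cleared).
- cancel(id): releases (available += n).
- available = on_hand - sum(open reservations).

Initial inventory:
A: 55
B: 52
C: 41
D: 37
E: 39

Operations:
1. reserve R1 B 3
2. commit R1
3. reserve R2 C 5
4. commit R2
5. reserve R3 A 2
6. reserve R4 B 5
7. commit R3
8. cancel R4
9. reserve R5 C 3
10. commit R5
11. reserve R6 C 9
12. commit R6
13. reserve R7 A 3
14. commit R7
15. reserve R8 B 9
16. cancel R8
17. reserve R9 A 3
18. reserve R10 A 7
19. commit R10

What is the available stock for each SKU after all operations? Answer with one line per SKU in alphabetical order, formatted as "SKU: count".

Answer: A: 40
B: 49
C: 24
D: 37
E: 39

Derivation:
Step 1: reserve R1 B 3 -> on_hand[A=55 B=52 C=41 D=37 E=39] avail[A=55 B=49 C=41 D=37 E=39] open={R1}
Step 2: commit R1 -> on_hand[A=55 B=49 C=41 D=37 E=39] avail[A=55 B=49 C=41 D=37 E=39] open={}
Step 3: reserve R2 C 5 -> on_hand[A=55 B=49 C=41 D=37 E=39] avail[A=55 B=49 C=36 D=37 E=39] open={R2}
Step 4: commit R2 -> on_hand[A=55 B=49 C=36 D=37 E=39] avail[A=55 B=49 C=36 D=37 E=39] open={}
Step 5: reserve R3 A 2 -> on_hand[A=55 B=49 C=36 D=37 E=39] avail[A=53 B=49 C=36 D=37 E=39] open={R3}
Step 6: reserve R4 B 5 -> on_hand[A=55 B=49 C=36 D=37 E=39] avail[A=53 B=44 C=36 D=37 E=39] open={R3,R4}
Step 7: commit R3 -> on_hand[A=53 B=49 C=36 D=37 E=39] avail[A=53 B=44 C=36 D=37 E=39] open={R4}
Step 8: cancel R4 -> on_hand[A=53 B=49 C=36 D=37 E=39] avail[A=53 B=49 C=36 D=37 E=39] open={}
Step 9: reserve R5 C 3 -> on_hand[A=53 B=49 C=36 D=37 E=39] avail[A=53 B=49 C=33 D=37 E=39] open={R5}
Step 10: commit R5 -> on_hand[A=53 B=49 C=33 D=37 E=39] avail[A=53 B=49 C=33 D=37 E=39] open={}
Step 11: reserve R6 C 9 -> on_hand[A=53 B=49 C=33 D=37 E=39] avail[A=53 B=49 C=24 D=37 E=39] open={R6}
Step 12: commit R6 -> on_hand[A=53 B=49 C=24 D=37 E=39] avail[A=53 B=49 C=24 D=37 E=39] open={}
Step 13: reserve R7 A 3 -> on_hand[A=53 B=49 C=24 D=37 E=39] avail[A=50 B=49 C=24 D=37 E=39] open={R7}
Step 14: commit R7 -> on_hand[A=50 B=49 C=24 D=37 E=39] avail[A=50 B=49 C=24 D=37 E=39] open={}
Step 15: reserve R8 B 9 -> on_hand[A=50 B=49 C=24 D=37 E=39] avail[A=50 B=40 C=24 D=37 E=39] open={R8}
Step 16: cancel R8 -> on_hand[A=50 B=49 C=24 D=37 E=39] avail[A=50 B=49 C=24 D=37 E=39] open={}
Step 17: reserve R9 A 3 -> on_hand[A=50 B=49 C=24 D=37 E=39] avail[A=47 B=49 C=24 D=37 E=39] open={R9}
Step 18: reserve R10 A 7 -> on_hand[A=50 B=49 C=24 D=37 E=39] avail[A=40 B=49 C=24 D=37 E=39] open={R10,R9}
Step 19: commit R10 -> on_hand[A=43 B=49 C=24 D=37 E=39] avail[A=40 B=49 C=24 D=37 E=39] open={R9}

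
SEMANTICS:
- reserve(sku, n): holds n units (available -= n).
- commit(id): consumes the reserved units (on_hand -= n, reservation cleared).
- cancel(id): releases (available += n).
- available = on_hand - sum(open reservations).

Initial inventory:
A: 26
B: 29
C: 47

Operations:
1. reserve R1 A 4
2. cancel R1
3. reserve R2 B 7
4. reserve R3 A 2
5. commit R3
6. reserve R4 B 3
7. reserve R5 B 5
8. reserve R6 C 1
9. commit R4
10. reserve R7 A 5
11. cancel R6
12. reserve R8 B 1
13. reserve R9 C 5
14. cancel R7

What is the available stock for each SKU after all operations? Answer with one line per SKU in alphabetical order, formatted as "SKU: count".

Answer: A: 24
B: 13
C: 42

Derivation:
Step 1: reserve R1 A 4 -> on_hand[A=26 B=29 C=47] avail[A=22 B=29 C=47] open={R1}
Step 2: cancel R1 -> on_hand[A=26 B=29 C=47] avail[A=26 B=29 C=47] open={}
Step 3: reserve R2 B 7 -> on_hand[A=26 B=29 C=47] avail[A=26 B=22 C=47] open={R2}
Step 4: reserve R3 A 2 -> on_hand[A=26 B=29 C=47] avail[A=24 B=22 C=47] open={R2,R3}
Step 5: commit R3 -> on_hand[A=24 B=29 C=47] avail[A=24 B=22 C=47] open={R2}
Step 6: reserve R4 B 3 -> on_hand[A=24 B=29 C=47] avail[A=24 B=19 C=47] open={R2,R4}
Step 7: reserve R5 B 5 -> on_hand[A=24 B=29 C=47] avail[A=24 B=14 C=47] open={R2,R4,R5}
Step 8: reserve R6 C 1 -> on_hand[A=24 B=29 C=47] avail[A=24 B=14 C=46] open={R2,R4,R5,R6}
Step 9: commit R4 -> on_hand[A=24 B=26 C=47] avail[A=24 B=14 C=46] open={R2,R5,R6}
Step 10: reserve R7 A 5 -> on_hand[A=24 B=26 C=47] avail[A=19 B=14 C=46] open={R2,R5,R6,R7}
Step 11: cancel R6 -> on_hand[A=24 B=26 C=47] avail[A=19 B=14 C=47] open={R2,R5,R7}
Step 12: reserve R8 B 1 -> on_hand[A=24 B=26 C=47] avail[A=19 B=13 C=47] open={R2,R5,R7,R8}
Step 13: reserve R9 C 5 -> on_hand[A=24 B=26 C=47] avail[A=19 B=13 C=42] open={R2,R5,R7,R8,R9}
Step 14: cancel R7 -> on_hand[A=24 B=26 C=47] avail[A=24 B=13 C=42] open={R2,R5,R8,R9}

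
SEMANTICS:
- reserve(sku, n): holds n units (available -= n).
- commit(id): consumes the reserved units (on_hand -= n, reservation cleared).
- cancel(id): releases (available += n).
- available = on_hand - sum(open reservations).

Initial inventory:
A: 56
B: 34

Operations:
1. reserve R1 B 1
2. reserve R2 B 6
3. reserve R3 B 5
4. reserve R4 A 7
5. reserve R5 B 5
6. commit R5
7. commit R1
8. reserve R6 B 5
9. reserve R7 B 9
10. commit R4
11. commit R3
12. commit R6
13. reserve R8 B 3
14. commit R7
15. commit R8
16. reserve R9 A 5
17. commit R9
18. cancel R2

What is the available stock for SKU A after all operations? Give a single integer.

Answer: 44

Derivation:
Step 1: reserve R1 B 1 -> on_hand[A=56 B=34] avail[A=56 B=33] open={R1}
Step 2: reserve R2 B 6 -> on_hand[A=56 B=34] avail[A=56 B=27] open={R1,R2}
Step 3: reserve R3 B 5 -> on_hand[A=56 B=34] avail[A=56 B=22] open={R1,R2,R3}
Step 4: reserve R4 A 7 -> on_hand[A=56 B=34] avail[A=49 B=22] open={R1,R2,R3,R4}
Step 5: reserve R5 B 5 -> on_hand[A=56 B=34] avail[A=49 B=17] open={R1,R2,R3,R4,R5}
Step 6: commit R5 -> on_hand[A=56 B=29] avail[A=49 B=17] open={R1,R2,R3,R4}
Step 7: commit R1 -> on_hand[A=56 B=28] avail[A=49 B=17] open={R2,R3,R4}
Step 8: reserve R6 B 5 -> on_hand[A=56 B=28] avail[A=49 B=12] open={R2,R3,R4,R6}
Step 9: reserve R7 B 9 -> on_hand[A=56 B=28] avail[A=49 B=3] open={R2,R3,R4,R6,R7}
Step 10: commit R4 -> on_hand[A=49 B=28] avail[A=49 B=3] open={R2,R3,R6,R7}
Step 11: commit R3 -> on_hand[A=49 B=23] avail[A=49 B=3] open={R2,R6,R7}
Step 12: commit R6 -> on_hand[A=49 B=18] avail[A=49 B=3] open={R2,R7}
Step 13: reserve R8 B 3 -> on_hand[A=49 B=18] avail[A=49 B=0] open={R2,R7,R8}
Step 14: commit R7 -> on_hand[A=49 B=9] avail[A=49 B=0] open={R2,R8}
Step 15: commit R8 -> on_hand[A=49 B=6] avail[A=49 B=0] open={R2}
Step 16: reserve R9 A 5 -> on_hand[A=49 B=6] avail[A=44 B=0] open={R2,R9}
Step 17: commit R9 -> on_hand[A=44 B=6] avail[A=44 B=0] open={R2}
Step 18: cancel R2 -> on_hand[A=44 B=6] avail[A=44 B=6] open={}
Final available[A] = 44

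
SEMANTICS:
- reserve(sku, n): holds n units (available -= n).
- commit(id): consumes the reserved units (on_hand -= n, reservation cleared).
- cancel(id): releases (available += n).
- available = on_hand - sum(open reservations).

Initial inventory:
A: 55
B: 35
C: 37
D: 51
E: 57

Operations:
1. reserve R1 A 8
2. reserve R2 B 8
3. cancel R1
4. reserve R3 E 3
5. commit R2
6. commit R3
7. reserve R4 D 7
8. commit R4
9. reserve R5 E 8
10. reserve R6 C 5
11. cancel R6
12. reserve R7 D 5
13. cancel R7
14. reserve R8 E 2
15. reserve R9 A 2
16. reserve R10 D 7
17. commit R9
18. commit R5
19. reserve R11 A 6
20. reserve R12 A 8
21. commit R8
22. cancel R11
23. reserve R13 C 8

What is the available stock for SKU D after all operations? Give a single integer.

Step 1: reserve R1 A 8 -> on_hand[A=55 B=35 C=37 D=51 E=57] avail[A=47 B=35 C=37 D=51 E=57] open={R1}
Step 2: reserve R2 B 8 -> on_hand[A=55 B=35 C=37 D=51 E=57] avail[A=47 B=27 C=37 D=51 E=57] open={R1,R2}
Step 3: cancel R1 -> on_hand[A=55 B=35 C=37 D=51 E=57] avail[A=55 B=27 C=37 D=51 E=57] open={R2}
Step 4: reserve R3 E 3 -> on_hand[A=55 B=35 C=37 D=51 E=57] avail[A=55 B=27 C=37 D=51 E=54] open={R2,R3}
Step 5: commit R2 -> on_hand[A=55 B=27 C=37 D=51 E=57] avail[A=55 B=27 C=37 D=51 E=54] open={R3}
Step 6: commit R3 -> on_hand[A=55 B=27 C=37 D=51 E=54] avail[A=55 B=27 C=37 D=51 E=54] open={}
Step 7: reserve R4 D 7 -> on_hand[A=55 B=27 C=37 D=51 E=54] avail[A=55 B=27 C=37 D=44 E=54] open={R4}
Step 8: commit R4 -> on_hand[A=55 B=27 C=37 D=44 E=54] avail[A=55 B=27 C=37 D=44 E=54] open={}
Step 9: reserve R5 E 8 -> on_hand[A=55 B=27 C=37 D=44 E=54] avail[A=55 B=27 C=37 D=44 E=46] open={R5}
Step 10: reserve R6 C 5 -> on_hand[A=55 B=27 C=37 D=44 E=54] avail[A=55 B=27 C=32 D=44 E=46] open={R5,R6}
Step 11: cancel R6 -> on_hand[A=55 B=27 C=37 D=44 E=54] avail[A=55 B=27 C=37 D=44 E=46] open={R5}
Step 12: reserve R7 D 5 -> on_hand[A=55 B=27 C=37 D=44 E=54] avail[A=55 B=27 C=37 D=39 E=46] open={R5,R7}
Step 13: cancel R7 -> on_hand[A=55 B=27 C=37 D=44 E=54] avail[A=55 B=27 C=37 D=44 E=46] open={R5}
Step 14: reserve R8 E 2 -> on_hand[A=55 B=27 C=37 D=44 E=54] avail[A=55 B=27 C=37 D=44 E=44] open={R5,R8}
Step 15: reserve R9 A 2 -> on_hand[A=55 B=27 C=37 D=44 E=54] avail[A=53 B=27 C=37 D=44 E=44] open={R5,R8,R9}
Step 16: reserve R10 D 7 -> on_hand[A=55 B=27 C=37 D=44 E=54] avail[A=53 B=27 C=37 D=37 E=44] open={R10,R5,R8,R9}
Step 17: commit R9 -> on_hand[A=53 B=27 C=37 D=44 E=54] avail[A=53 B=27 C=37 D=37 E=44] open={R10,R5,R8}
Step 18: commit R5 -> on_hand[A=53 B=27 C=37 D=44 E=46] avail[A=53 B=27 C=37 D=37 E=44] open={R10,R8}
Step 19: reserve R11 A 6 -> on_hand[A=53 B=27 C=37 D=44 E=46] avail[A=47 B=27 C=37 D=37 E=44] open={R10,R11,R8}
Step 20: reserve R12 A 8 -> on_hand[A=53 B=27 C=37 D=44 E=46] avail[A=39 B=27 C=37 D=37 E=44] open={R10,R11,R12,R8}
Step 21: commit R8 -> on_hand[A=53 B=27 C=37 D=44 E=44] avail[A=39 B=27 C=37 D=37 E=44] open={R10,R11,R12}
Step 22: cancel R11 -> on_hand[A=53 B=27 C=37 D=44 E=44] avail[A=45 B=27 C=37 D=37 E=44] open={R10,R12}
Step 23: reserve R13 C 8 -> on_hand[A=53 B=27 C=37 D=44 E=44] avail[A=45 B=27 C=29 D=37 E=44] open={R10,R12,R13}
Final available[D] = 37

Answer: 37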